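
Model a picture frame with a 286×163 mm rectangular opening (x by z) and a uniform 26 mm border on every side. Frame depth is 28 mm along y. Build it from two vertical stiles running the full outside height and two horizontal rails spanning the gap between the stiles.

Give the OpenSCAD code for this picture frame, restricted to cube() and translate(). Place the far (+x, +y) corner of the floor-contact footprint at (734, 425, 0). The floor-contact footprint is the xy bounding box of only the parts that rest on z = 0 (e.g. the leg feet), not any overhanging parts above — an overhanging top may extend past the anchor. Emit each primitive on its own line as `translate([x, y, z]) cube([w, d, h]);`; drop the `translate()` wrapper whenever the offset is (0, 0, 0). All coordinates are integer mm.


translate([396, 397, 0]) cube([26, 28, 215]);
translate([708, 397, 0]) cube([26, 28, 215]);
translate([422, 397, 0]) cube([286, 28, 26]);
translate([422, 397, 189]) cube([286, 28, 26]);


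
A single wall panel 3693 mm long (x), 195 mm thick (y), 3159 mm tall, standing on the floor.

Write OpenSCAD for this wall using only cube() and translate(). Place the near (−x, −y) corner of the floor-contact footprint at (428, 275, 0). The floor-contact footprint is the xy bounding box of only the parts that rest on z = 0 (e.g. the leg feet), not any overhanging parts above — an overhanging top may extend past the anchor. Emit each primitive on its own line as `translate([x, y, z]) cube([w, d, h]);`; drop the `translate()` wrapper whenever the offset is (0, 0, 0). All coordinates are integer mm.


translate([428, 275, 0]) cube([3693, 195, 3159]);


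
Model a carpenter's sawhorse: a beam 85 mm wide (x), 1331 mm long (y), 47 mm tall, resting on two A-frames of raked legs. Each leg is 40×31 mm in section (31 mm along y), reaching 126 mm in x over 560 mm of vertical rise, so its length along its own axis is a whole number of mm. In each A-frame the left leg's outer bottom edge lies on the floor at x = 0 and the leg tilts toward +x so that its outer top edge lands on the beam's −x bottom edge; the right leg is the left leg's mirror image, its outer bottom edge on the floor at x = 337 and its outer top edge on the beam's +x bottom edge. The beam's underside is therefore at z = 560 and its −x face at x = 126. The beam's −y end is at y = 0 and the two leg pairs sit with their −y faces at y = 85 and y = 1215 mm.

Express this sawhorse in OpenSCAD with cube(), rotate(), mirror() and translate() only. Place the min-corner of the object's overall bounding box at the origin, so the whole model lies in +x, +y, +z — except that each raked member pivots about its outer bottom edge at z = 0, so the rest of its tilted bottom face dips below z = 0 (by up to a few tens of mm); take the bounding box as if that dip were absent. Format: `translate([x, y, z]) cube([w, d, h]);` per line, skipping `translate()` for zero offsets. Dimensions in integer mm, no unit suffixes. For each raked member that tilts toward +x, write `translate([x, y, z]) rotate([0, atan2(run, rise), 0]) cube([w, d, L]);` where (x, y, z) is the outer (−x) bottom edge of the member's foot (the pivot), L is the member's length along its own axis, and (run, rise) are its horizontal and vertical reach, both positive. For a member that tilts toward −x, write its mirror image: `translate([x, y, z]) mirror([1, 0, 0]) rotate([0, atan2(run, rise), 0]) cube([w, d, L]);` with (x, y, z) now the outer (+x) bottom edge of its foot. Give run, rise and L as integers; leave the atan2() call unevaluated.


translate([126, 0, 560]) cube([85, 1331, 47]);
translate([0, 85, 0]) rotate([0, atan2(126, 560), 0]) cube([40, 31, 574]);
translate([337, 85, 0]) mirror([1, 0, 0]) rotate([0, atan2(126, 560), 0]) cube([40, 31, 574]);
translate([0, 1215, 0]) rotate([0, atan2(126, 560), 0]) cube([40, 31, 574]);
translate([337, 1215, 0]) mirror([1, 0, 0]) rotate([0, atan2(126, 560), 0]) cube([40, 31, 574]);


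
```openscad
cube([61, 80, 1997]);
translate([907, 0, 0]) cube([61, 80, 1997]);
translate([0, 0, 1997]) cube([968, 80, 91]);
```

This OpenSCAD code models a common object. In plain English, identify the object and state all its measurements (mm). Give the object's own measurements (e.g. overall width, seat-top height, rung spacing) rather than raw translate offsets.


A door frame. The clear opening is 846 mm wide and 1997 mm high. Two 61 mm wide jambs, 80 mm deep, stand either side of the opening from the floor to the top of the opening. A 91 mm thick head sits across the top of both jambs, spanning the full outside width of the frame.


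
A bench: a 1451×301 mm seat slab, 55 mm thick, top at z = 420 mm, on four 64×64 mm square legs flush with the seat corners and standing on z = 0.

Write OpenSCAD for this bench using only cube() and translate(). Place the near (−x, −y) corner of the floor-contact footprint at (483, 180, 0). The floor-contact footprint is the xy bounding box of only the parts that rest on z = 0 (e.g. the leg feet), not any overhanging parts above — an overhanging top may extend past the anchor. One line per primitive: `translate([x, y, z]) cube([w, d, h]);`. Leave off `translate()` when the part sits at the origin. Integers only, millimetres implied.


// leg_h = 420 − 55 = 365
translate([483, 180, 365]) cube([1451, 301, 55]);
translate([483, 180, 0]) cube([64, 64, 365]);
translate([483, 417, 0]) cube([64, 64, 365]);
translate([1870, 180, 0]) cube([64, 64, 365]);
translate([1870, 417, 0]) cube([64, 64, 365]);


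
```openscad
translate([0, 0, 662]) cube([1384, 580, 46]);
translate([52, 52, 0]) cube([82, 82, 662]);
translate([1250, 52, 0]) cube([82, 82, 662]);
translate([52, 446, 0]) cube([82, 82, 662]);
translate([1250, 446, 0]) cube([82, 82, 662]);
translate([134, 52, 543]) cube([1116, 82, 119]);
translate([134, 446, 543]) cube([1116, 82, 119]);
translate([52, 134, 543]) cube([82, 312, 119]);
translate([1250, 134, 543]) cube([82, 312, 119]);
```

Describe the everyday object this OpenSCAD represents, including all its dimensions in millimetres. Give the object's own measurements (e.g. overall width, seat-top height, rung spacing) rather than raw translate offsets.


A rectangular dining table. The top is 1384×580×46 mm with its upper surface at z = 708 mm. It stands on four 82×82 mm square legs, each inset 52 mm from the nearest pair of top edges, running from the floor to the underside of the top. Four apron rails, 82 mm thick and 119 mm tall, run between adjacent legs with their top edges flush with the underside of the top and their outer faces flush with the legs' outer faces.


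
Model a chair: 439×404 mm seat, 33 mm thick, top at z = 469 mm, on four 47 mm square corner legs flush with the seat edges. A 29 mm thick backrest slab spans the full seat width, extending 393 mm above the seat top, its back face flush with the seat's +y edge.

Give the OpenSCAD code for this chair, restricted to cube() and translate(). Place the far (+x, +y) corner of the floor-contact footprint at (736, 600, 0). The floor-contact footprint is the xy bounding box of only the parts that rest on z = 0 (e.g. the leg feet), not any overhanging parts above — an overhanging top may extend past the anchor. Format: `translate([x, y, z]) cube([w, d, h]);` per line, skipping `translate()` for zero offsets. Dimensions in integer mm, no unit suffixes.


// leg_h = 469 - 33 = 436
translate([297, 196, 436]) cube([439, 404, 33]);
translate([297, 196, 0]) cube([47, 47, 436]);
translate([689, 196, 0]) cube([47, 47, 436]);
translate([297, 553, 0]) cube([47, 47, 436]);
translate([689, 553, 0]) cube([47, 47, 436]);
translate([297, 571, 469]) cube([439, 29, 393]);


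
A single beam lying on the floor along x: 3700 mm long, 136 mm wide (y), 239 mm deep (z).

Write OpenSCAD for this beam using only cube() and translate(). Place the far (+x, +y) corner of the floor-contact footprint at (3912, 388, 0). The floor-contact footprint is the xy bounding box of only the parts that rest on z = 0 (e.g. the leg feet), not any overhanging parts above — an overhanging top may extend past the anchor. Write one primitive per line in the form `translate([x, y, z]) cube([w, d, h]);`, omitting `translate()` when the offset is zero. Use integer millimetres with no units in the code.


translate([212, 252, 0]) cube([3700, 136, 239]);


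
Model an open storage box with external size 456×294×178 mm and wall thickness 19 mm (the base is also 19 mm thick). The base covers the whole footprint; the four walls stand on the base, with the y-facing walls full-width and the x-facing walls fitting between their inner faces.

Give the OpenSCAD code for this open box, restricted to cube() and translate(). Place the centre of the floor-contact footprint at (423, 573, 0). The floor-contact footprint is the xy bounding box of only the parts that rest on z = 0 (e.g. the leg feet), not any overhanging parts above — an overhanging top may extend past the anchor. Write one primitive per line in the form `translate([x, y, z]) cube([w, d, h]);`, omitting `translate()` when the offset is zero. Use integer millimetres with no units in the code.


translate([195, 426, 0]) cube([456, 294, 19]);
translate([195, 426, 19]) cube([456, 19, 159]);
translate([195, 701, 19]) cube([456, 19, 159]);
translate([195, 445, 19]) cube([19, 256, 159]);
translate([632, 445, 19]) cube([19, 256, 159]);


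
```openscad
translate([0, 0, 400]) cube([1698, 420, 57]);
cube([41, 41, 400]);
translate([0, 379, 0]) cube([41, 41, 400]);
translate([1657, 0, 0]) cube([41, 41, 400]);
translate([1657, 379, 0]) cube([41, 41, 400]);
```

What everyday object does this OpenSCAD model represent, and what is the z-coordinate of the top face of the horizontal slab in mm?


A bench. The seat-top height is 457 mm.

A long slab on four corner posts — a bench. The slab sits at z = 400 with thickness 57, so the top is 400 + 57 = 457 mm.


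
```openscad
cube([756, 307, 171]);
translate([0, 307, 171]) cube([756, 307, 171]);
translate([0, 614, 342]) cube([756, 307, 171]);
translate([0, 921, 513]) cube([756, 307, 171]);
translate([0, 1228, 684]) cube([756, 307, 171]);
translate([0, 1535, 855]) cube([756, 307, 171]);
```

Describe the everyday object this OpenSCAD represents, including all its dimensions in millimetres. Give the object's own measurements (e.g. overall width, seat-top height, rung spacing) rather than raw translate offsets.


A straight staircase of 6 solid steps. Each step is 756 mm wide (x), 307 mm deep (y, the going) and 171 mm tall (the rise). The first step rests on the floor; each subsequent step sits one going further in +y and one rise higher in +z, directly behind and above the previous step with no overlap.


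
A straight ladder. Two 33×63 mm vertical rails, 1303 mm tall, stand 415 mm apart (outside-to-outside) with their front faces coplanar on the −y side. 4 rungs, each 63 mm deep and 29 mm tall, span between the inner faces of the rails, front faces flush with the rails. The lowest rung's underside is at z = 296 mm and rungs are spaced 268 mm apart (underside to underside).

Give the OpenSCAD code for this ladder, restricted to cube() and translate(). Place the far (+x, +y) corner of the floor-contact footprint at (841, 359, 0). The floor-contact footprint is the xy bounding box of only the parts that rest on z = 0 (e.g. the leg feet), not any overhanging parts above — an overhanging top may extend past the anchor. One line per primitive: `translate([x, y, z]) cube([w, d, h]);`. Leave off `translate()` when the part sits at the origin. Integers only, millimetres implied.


translate([426, 296, 0]) cube([33, 63, 1303]);
translate([808, 296, 0]) cube([33, 63, 1303]);
translate([459, 296, 296]) cube([349, 63, 29]);
translate([459, 296, 564]) cube([349, 63, 29]);
translate([459, 296, 832]) cube([349, 63, 29]);
translate([459, 296, 1100]) cube([349, 63, 29]);


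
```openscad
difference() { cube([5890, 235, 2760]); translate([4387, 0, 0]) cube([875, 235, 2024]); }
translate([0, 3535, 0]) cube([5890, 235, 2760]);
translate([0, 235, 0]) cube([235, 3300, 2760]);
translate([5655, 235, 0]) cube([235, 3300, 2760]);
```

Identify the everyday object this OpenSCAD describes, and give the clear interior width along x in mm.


A single room. The interior width is 5420 mm.

Four walls enclosing a rectangle with a door in the front wall — a room. Outside width 5890 minus two 235 mm walls gives 5420 mm.


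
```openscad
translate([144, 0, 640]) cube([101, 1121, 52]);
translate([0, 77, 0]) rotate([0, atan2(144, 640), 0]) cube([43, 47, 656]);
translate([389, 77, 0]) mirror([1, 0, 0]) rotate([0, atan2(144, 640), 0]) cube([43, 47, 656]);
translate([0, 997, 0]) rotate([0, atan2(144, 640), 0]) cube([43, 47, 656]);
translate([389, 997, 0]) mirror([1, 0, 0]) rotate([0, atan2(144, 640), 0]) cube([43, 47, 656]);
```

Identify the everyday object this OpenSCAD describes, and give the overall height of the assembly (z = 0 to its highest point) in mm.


A sawhorse. The overall height is 692 mm.

A beam across two mirrored pairs of raked legs — a sawhorse. The beam's underside is at z = 640 (matching the legs' vertical rise in atan2(144, 640)) and the beam is 52 mm tall, so its top is at 640 + 52 = 692 mm. The raked legs top out at the beam's underside, so that is the highest point.


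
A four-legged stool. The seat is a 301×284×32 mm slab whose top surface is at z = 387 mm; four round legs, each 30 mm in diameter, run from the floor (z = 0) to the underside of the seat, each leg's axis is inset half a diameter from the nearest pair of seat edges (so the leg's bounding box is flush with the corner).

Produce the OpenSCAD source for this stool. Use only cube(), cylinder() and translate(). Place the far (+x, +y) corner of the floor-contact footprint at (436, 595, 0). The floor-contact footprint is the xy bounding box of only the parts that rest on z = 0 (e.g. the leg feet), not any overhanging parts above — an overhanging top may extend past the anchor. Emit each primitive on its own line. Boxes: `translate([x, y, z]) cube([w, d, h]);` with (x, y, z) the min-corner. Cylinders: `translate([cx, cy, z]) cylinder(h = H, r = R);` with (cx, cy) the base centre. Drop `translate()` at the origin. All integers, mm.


translate([135, 311, 355]) cube([301, 284, 32]);
translate([150, 326, 0]) cylinder(h = 355, r = 15);
translate([421, 326, 0]) cylinder(h = 355, r = 15);
translate([150, 580, 0]) cylinder(h = 355, r = 15);
translate([421, 580, 0]) cylinder(h = 355, r = 15);


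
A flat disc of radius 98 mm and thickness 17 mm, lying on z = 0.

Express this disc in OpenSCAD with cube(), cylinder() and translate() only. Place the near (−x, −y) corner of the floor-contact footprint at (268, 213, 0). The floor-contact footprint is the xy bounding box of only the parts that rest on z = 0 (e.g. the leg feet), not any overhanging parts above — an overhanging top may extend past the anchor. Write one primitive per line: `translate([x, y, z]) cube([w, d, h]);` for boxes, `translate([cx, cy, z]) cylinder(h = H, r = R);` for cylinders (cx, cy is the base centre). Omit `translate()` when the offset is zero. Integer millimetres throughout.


translate([366, 311, 0]) cylinder(h = 17, r = 98);


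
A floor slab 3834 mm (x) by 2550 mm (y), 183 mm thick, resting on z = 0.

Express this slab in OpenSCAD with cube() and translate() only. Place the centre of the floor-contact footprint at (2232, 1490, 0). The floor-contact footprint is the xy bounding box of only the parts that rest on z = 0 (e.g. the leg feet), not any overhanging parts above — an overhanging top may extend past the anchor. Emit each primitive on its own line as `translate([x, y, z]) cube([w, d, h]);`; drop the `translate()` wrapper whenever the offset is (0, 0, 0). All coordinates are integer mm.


translate([315, 215, 0]) cube([3834, 2550, 183]);


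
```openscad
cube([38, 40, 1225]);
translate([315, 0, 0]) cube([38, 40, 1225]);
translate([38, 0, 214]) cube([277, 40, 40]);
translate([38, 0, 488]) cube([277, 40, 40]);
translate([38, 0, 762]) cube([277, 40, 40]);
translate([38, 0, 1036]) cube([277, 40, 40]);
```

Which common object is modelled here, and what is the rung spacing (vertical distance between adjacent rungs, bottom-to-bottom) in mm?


A ladder. The rung spacing is 274 mm.

Two tall 38×40 posts with 4 short bars between them — a ladder. Adjacent rungs sit at z = 214 and z = 488, so the spacing is 488 − 214 = 274 mm.


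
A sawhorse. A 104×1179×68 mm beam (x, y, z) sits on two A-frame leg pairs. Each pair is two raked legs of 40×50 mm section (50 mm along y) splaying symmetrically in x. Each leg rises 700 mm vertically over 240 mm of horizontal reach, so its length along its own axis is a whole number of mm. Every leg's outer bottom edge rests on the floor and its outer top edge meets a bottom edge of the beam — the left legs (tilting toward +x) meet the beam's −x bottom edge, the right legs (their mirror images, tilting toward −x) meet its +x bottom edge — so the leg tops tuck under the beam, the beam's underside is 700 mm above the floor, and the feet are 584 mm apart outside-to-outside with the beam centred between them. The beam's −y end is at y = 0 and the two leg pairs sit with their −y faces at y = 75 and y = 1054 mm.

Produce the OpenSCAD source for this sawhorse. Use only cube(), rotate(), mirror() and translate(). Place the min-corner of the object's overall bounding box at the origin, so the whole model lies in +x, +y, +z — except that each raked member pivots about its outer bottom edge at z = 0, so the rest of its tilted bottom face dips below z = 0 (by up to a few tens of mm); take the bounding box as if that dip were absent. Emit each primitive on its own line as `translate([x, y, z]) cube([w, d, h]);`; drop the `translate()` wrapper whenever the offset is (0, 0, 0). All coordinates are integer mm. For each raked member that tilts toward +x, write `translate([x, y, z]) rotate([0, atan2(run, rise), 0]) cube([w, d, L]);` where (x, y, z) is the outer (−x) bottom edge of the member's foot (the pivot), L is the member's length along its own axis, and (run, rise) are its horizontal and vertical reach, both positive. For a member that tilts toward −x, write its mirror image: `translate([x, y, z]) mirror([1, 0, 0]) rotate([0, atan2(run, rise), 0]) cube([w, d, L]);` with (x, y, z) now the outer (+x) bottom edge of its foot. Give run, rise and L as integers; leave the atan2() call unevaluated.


// leg length = √(240² + 700²) = 740
// right-leg outer foot x = 2·240 + 104 = 584
// beam min-corner = (240, 0, 700)
translate([240, 0, 700]) cube([104, 1179, 68]);
translate([0, 75, 0]) rotate([0, atan2(240, 700), 0]) cube([40, 50, 740]);
translate([584, 75, 0]) mirror([1, 0, 0]) rotate([0, atan2(240, 700), 0]) cube([40, 50, 740]);
translate([0, 1054, 0]) rotate([0, atan2(240, 700), 0]) cube([40, 50, 740]);
translate([584, 1054, 0]) mirror([1, 0, 0]) rotate([0, atan2(240, 700), 0]) cube([40, 50, 740]);


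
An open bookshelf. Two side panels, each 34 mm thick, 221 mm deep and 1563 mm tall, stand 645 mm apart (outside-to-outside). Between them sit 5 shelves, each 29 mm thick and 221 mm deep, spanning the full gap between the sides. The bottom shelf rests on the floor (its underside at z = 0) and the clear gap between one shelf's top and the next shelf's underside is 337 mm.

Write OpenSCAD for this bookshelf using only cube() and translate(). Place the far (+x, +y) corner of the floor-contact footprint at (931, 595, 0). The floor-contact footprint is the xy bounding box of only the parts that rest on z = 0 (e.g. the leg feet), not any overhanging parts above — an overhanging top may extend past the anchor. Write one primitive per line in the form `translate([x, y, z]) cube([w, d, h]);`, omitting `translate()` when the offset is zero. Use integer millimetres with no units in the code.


translate([286, 374, 0]) cube([34, 221, 1563]);
translate([897, 374, 0]) cube([34, 221, 1563]);
translate([320, 374, 0]) cube([577, 221, 29]);
translate([320, 374, 366]) cube([577, 221, 29]);
translate([320, 374, 732]) cube([577, 221, 29]);
translate([320, 374, 1098]) cube([577, 221, 29]);
translate([320, 374, 1464]) cube([577, 221, 29]);


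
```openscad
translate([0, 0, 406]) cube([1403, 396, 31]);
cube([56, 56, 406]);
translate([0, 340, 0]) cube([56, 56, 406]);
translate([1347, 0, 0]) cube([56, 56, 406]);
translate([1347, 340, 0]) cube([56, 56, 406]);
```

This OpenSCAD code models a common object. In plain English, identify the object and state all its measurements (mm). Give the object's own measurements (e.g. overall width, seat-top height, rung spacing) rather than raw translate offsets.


A bench: a 1403×396 mm seat slab, 31 mm thick, top at z = 437 mm, on four 56×56 mm square legs flush with the seat corners and standing on z = 0.


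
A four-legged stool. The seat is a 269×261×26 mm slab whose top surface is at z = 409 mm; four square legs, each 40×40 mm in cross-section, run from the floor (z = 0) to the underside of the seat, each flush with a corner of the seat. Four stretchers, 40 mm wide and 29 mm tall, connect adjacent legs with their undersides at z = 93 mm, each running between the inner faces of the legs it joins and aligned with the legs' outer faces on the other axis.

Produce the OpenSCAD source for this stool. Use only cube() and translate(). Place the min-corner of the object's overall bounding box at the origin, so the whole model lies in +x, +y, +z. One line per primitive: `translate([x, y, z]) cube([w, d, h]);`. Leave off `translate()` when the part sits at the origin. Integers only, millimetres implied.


translate([0, 0, 383]) cube([269, 261, 26]);
cube([40, 40, 383]);
translate([229, 0, 0]) cube([40, 40, 383]);
translate([0, 221, 0]) cube([40, 40, 383]);
translate([229, 221, 0]) cube([40, 40, 383]);
translate([40, 0, 93]) cube([189, 40, 29]);
translate([40, 221, 93]) cube([189, 40, 29]);
translate([0, 40, 93]) cube([40, 181, 29]);
translate([229, 40, 93]) cube([40, 181, 29]);


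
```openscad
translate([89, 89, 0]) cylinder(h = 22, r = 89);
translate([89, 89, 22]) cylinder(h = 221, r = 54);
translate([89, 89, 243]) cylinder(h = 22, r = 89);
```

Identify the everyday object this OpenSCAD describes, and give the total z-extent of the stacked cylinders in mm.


A spool. The overall height is 265 mm.

Three coaxial cylinders, large–small–large — a spool. Two 22 mm flanges and a 221 mm core give 22 + 221 + 22 = 265 mm.


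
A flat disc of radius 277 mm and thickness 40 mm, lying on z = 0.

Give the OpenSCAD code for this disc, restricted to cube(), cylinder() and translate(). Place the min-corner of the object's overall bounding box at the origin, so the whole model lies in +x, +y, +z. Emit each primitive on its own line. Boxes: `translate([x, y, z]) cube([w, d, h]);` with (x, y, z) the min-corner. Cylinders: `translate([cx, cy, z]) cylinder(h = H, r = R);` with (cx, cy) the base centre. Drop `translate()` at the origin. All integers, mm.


translate([277, 277, 0]) cylinder(h = 40, r = 277);


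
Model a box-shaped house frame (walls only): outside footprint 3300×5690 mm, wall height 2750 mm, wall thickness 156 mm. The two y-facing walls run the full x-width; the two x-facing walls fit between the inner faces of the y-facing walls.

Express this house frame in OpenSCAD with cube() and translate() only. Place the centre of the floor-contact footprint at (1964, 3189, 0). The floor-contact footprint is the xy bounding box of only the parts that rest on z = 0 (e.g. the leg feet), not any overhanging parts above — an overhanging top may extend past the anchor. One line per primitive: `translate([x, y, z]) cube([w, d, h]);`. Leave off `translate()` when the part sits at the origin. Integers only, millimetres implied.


translate([314, 344, 0]) cube([3300, 156, 2750]);
translate([314, 5878, 0]) cube([3300, 156, 2750]);
translate([314, 500, 0]) cube([156, 5378, 2750]);
translate([3458, 500, 0]) cube([156, 5378, 2750]);


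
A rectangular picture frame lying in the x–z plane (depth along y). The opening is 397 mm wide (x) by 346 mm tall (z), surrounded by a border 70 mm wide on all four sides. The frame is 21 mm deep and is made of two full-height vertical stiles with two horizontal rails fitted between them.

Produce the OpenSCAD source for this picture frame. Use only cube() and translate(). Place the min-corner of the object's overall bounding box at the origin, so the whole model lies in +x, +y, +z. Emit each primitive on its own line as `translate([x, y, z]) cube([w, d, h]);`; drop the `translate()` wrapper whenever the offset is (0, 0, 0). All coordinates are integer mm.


cube([70, 21, 486]);
translate([467, 0, 0]) cube([70, 21, 486]);
translate([70, 0, 0]) cube([397, 21, 70]);
translate([70, 0, 416]) cube([397, 21, 70]);


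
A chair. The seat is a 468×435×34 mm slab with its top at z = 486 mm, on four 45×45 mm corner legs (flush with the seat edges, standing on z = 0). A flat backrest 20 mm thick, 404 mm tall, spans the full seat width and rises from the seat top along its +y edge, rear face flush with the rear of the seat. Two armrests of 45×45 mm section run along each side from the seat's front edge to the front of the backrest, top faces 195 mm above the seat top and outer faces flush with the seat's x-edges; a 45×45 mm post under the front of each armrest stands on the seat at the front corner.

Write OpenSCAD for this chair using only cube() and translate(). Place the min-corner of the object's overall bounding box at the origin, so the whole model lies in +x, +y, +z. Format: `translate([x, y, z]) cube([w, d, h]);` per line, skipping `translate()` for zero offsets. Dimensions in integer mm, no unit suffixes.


translate([0, 0, 452]) cube([468, 435, 34]);
cube([45, 45, 452]);
translate([423, 0, 0]) cube([45, 45, 452]);
translate([0, 390, 0]) cube([45, 45, 452]);
translate([423, 390, 0]) cube([45, 45, 452]);
translate([0, 415, 486]) cube([468, 20, 404]);
translate([0, 0, 636]) cube([45, 415, 45]);
translate([423, 0, 636]) cube([45, 415, 45]);
translate([0, 0, 486]) cube([45, 45, 150]);
translate([423, 0, 486]) cube([45, 45, 150]);


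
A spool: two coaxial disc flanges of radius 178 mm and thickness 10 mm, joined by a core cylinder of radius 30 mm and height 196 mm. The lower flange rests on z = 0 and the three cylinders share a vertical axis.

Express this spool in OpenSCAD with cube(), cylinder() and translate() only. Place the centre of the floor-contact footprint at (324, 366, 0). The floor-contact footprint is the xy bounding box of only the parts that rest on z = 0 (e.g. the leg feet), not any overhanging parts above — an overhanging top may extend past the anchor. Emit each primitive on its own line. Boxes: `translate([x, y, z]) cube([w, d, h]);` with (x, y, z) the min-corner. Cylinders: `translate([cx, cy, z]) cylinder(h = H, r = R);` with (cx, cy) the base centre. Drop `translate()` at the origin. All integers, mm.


translate([324, 366, 0]) cylinder(h = 10, r = 178);
translate([324, 366, 10]) cylinder(h = 196, r = 30);
translate([324, 366, 206]) cylinder(h = 10, r = 178);


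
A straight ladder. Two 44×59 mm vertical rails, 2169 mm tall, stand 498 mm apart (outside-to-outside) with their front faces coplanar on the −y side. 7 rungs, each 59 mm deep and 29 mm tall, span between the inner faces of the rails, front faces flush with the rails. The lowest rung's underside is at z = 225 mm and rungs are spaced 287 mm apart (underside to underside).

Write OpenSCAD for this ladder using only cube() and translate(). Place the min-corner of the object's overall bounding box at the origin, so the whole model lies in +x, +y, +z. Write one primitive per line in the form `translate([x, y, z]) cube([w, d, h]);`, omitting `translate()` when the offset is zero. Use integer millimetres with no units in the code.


cube([44, 59, 2169]);
translate([454, 0, 0]) cube([44, 59, 2169]);
translate([44, 0, 225]) cube([410, 59, 29]);
translate([44, 0, 512]) cube([410, 59, 29]);
translate([44, 0, 799]) cube([410, 59, 29]);
translate([44, 0, 1086]) cube([410, 59, 29]);
translate([44, 0, 1373]) cube([410, 59, 29]);
translate([44, 0, 1660]) cube([410, 59, 29]);
translate([44, 0, 1947]) cube([410, 59, 29]);


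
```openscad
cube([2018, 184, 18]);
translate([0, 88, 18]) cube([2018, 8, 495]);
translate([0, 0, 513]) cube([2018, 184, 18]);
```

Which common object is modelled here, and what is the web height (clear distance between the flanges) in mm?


An I-beam. The web height is 495 mm.

Two wide flanges with a thin centred web — an I-beam. Overall 531 mm minus two 18 mm flanges gives a web of 531 − 2·18 = 495 mm.


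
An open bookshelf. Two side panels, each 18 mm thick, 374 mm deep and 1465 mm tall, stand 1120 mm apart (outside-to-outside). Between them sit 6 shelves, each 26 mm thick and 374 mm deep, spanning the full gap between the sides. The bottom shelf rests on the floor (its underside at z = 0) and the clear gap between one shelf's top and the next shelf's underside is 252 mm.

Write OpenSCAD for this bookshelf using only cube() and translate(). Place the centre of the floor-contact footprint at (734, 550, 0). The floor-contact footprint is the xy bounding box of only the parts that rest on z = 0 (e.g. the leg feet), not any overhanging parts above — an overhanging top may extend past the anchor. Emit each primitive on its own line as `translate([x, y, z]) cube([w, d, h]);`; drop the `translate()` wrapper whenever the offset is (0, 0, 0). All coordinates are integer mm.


translate([174, 363, 0]) cube([18, 374, 1465]);
translate([1276, 363, 0]) cube([18, 374, 1465]);
translate([192, 363, 0]) cube([1084, 374, 26]);
translate([192, 363, 278]) cube([1084, 374, 26]);
translate([192, 363, 556]) cube([1084, 374, 26]);
translate([192, 363, 834]) cube([1084, 374, 26]);
translate([192, 363, 1112]) cube([1084, 374, 26]);
translate([192, 363, 1390]) cube([1084, 374, 26]);


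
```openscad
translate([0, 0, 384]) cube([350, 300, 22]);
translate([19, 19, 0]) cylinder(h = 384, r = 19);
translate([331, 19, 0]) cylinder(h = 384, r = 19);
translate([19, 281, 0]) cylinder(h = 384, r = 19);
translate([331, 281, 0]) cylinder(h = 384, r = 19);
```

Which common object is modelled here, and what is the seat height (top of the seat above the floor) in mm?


A stool. The seat height is 406 mm.

A 350×300×22 slab at z = 384 on four corner cylinders — a stool. The seat top is 384 + 22 = 406 mm.


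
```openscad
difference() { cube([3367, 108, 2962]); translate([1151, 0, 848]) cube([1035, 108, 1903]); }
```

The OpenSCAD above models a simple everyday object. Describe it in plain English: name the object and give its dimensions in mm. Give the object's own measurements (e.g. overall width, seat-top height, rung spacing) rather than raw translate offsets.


A wall 3367 mm long (x), 108 mm thick (y), 2962 mm tall, with a rectangular window opening cut through it. The opening is 1035 mm wide and 1903 mm tall; its sill is at z = 848 mm and its near (−x) edge is 1151 mm from the wall's −x end. The opening passes through the full wall thickness.


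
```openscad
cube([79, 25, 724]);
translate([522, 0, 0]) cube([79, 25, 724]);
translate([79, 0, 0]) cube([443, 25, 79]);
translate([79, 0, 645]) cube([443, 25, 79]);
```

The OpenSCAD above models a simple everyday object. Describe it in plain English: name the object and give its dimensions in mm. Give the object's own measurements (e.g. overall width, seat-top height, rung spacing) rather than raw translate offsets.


A rectangular picture frame lying in the x–z plane (depth along y). The opening is 443 mm wide (x) by 566 mm tall (z), surrounded by a border 79 mm wide on all four sides. The frame is 25 mm deep and is made of two full-height vertical stiles with two horizontal rails fitted between them.


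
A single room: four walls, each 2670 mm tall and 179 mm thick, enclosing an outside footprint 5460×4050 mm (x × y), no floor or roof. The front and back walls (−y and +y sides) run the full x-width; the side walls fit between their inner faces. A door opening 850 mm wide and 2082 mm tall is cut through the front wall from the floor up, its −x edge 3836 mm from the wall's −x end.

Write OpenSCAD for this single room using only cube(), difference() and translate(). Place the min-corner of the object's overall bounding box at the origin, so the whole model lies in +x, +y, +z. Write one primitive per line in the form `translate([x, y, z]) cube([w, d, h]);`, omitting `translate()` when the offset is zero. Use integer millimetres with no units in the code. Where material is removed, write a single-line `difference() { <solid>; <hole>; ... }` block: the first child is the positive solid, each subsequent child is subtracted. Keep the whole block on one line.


difference() { cube([5460, 179, 2670]); translate([3836, 0, 0]) cube([850, 179, 2082]); }
translate([0, 3871, 0]) cube([5460, 179, 2670]);
translate([0, 179, 0]) cube([179, 3692, 2670]);
translate([5281, 179, 0]) cube([179, 3692, 2670]);


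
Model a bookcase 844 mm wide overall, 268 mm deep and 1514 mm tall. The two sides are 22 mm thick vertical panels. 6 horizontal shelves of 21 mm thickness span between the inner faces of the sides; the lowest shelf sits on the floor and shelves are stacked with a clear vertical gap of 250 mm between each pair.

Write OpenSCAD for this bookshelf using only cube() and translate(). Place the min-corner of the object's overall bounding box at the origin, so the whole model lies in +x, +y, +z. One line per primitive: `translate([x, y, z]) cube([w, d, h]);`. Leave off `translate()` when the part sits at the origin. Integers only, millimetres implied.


cube([22, 268, 1514]);
translate([822, 0, 0]) cube([22, 268, 1514]);
translate([22, 0, 0]) cube([800, 268, 21]);
translate([22, 0, 271]) cube([800, 268, 21]);
translate([22, 0, 542]) cube([800, 268, 21]);
translate([22, 0, 813]) cube([800, 268, 21]);
translate([22, 0, 1084]) cube([800, 268, 21]);
translate([22, 0, 1355]) cube([800, 268, 21]);


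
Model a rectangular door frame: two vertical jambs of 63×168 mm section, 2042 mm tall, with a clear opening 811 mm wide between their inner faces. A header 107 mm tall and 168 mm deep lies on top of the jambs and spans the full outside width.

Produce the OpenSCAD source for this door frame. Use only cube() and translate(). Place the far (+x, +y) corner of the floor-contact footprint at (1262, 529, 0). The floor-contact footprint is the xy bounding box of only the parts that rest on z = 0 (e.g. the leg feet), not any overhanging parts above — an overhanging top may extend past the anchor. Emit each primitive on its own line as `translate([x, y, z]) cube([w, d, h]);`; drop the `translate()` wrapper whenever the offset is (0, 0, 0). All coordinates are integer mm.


translate([325, 361, 0]) cube([63, 168, 2042]);
translate([1199, 361, 0]) cube([63, 168, 2042]);
translate([325, 361, 2042]) cube([937, 168, 107]);


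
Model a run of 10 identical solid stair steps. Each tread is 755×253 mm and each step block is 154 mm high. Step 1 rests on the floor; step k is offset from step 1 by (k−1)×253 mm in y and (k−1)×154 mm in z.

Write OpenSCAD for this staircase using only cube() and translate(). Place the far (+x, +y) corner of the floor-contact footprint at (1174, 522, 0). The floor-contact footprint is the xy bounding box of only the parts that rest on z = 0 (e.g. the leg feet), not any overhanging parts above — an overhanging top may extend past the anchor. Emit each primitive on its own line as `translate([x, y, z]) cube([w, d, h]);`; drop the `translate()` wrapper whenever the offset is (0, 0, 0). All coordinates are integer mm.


translate([419, 269, 0]) cube([755, 253, 154]);
translate([419, 522, 154]) cube([755, 253, 154]);
translate([419, 775, 308]) cube([755, 253, 154]);
translate([419, 1028, 462]) cube([755, 253, 154]);
translate([419, 1281, 616]) cube([755, 253, 154]);
translate([419, 1534, 770]) cube([755, 253, 154]);
translate([419, 1787, 924]) cube([755, 253, 154]);
translate([419, 2040, 1078]) cube([755, 253, 154]);
translate([419, 2293, 1232]) cube([755, 253, 154]);
translate([419, 2546, 1386]) cube([755, 253, 154]);


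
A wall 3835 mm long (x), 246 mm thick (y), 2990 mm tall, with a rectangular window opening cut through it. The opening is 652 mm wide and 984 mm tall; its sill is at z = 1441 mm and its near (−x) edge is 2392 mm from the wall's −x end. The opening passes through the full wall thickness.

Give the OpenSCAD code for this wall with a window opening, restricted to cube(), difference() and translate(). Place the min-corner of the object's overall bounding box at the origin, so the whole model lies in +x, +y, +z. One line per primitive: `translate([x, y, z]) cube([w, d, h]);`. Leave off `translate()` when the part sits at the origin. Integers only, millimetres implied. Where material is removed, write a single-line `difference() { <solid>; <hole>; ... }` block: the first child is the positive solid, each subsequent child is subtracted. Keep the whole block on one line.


difference() { cube([3835, 246, 2990]); translate([2392, 0, 1441]) cube([652, 246, 984]); }


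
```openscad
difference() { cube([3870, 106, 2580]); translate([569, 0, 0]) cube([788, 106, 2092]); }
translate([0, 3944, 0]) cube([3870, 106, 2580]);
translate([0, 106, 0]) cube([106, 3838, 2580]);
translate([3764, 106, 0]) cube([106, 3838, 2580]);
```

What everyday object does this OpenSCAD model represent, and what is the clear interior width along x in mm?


A single room. The interior width is 3658 mm.

Four walls enclosing a rectangle with a door in the front wall — a room. Outside width 3870 minus two 106 mm walls gives 3658 mm.


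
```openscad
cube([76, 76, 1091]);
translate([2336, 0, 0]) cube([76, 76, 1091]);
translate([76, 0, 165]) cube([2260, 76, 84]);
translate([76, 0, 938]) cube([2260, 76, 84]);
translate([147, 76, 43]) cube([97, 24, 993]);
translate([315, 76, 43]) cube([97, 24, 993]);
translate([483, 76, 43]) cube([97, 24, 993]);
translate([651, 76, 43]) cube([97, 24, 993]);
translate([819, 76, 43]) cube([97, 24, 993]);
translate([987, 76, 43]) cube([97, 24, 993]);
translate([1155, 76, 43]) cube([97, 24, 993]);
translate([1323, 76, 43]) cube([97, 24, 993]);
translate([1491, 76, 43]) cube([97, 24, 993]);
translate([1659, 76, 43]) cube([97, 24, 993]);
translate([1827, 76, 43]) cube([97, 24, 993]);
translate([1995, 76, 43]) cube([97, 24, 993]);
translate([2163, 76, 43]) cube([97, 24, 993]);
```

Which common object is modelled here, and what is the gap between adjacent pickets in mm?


A fence section. The picket gap is 71 mm.

Two posts, two rails, 13 pickets — a fence section. Span 2260 mm holds 13 pickets of 97 mm with 14 equal gaps: ⌊(2260 − 13·97) / 14⌋ = 71 mm.


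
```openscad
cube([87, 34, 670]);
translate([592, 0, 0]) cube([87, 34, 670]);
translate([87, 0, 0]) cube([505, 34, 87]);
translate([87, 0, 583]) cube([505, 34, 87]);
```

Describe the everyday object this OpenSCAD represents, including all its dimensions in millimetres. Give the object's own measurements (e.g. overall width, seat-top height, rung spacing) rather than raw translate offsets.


A rectangular picture frame lying in the x–z plane (depth along y). The opening is 505 mm wide (x) by 496 mm tall (z), surrounded by a border 87 mm wide on all four sides. The frame is 34 mm deep and is made of two full-height vertical stiles with two horizontal rails fitted between them.


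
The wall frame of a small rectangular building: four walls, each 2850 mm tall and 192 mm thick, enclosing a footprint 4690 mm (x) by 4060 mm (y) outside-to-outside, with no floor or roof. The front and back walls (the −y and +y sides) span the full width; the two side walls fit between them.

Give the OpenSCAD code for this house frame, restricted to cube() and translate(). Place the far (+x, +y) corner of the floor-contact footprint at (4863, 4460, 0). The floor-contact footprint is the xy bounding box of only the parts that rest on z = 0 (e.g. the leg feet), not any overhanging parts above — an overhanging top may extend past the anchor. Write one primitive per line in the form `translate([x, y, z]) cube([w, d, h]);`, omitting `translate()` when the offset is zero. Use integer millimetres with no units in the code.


translate([173, 400, 0]) cube([4690, 192, 2850]);
translate([173, 4268, 0]) cube([4690, 192, 2850]);
translate([173, 592, 0]) cube([192, 3676, 2850]);
translate([4671, 592, 0]) cube([192, 3676, 2850]);
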